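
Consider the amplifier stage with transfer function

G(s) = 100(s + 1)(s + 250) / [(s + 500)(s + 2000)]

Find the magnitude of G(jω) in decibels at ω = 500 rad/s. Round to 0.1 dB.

25.7 dB

At s = jω = j500:
zero (s+1): 1 + j500 → |·| = √(1²+500²) = √250001 ≈ 500, ∠ = arctan(500/1) ≈ 89.89°
zero (s+250): 250 + j500 → |·| = √(250²+500²) = √312500 ≈ 559.02, ∠ = arctan(500/250) ≈ 63.43°
pole (s+500): 500 + j500 → |·| = √(500²+500²) = √500000 ≈ 707.11, ∠ = arctan(500/500) ≈ 45.00°
pole (s+2000): 2000 + j500 → |·| = √(2000²+500²) = √4250000 ≈ 2061.6, ∠ = arctan(500/2000) ≈ 14.04°
|G| = 100 · 2.7951e+05 / 1.4578e+06 ≈ 19.173
Gain = 20 log₁₀(19.173) ≈ 25.65 dB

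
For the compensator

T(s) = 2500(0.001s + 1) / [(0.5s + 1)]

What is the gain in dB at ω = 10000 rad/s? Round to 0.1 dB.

14.0 dB

At ω = 10000 rad/s:
zero (1 + j10000·0.001) = 1 + j10 → |·| ≈ 10.05, ∠ ≈ 84.29°
pole (1 + j10000·0.5) = 1 + j5000 → |·| ≈ 5000, ∠ ≈ 89.99°
|T| = 2500 · 10.05 / (5000) ≈ 5.025
Gain = 20 log₁₀(5.025) ≈ 14.02 dB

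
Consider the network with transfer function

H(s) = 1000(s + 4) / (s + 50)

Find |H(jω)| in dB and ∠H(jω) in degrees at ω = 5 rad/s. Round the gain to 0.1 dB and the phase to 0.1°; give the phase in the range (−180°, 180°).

42.1 dB, 45.6°

At s = jω = j5:
zero (s+4): 4 + j5 → |·| = √(4²+5²) = √41 ≈ 6.4031, ∠ = arctan(5/4) ≈ 51.34°
pole (s+50): 50 + j5 → |·| = √(50²+5²) = √2525 ≈ 50.249, ∠ = arctan(5/50) ≈ 5.71°
|H| = 1000 · 6.4031 / 50.249 ≈ 127.43
Gain = 20 log₁₀(127.43) ≈ 42.11 dB
∠H = 51.34° − 5.71° = 45.63°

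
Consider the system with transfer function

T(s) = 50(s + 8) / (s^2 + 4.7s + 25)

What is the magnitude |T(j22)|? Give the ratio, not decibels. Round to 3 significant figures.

2.49

At s = jω = j22:
zero (s+8): 8 + j22 → |·| = √(8²+22²) = √548 ≈ 23.409, ∠ = arctan(22/8) ≈ 70.02°
quadratic: (j22)² + 4.7·j22 + 25 = -459 + j103.4 → |·| ≈ 470.5, ∠ ≈ 167.30°
|T| = 50 · 23.409 / 470.5 ≈ 2.4877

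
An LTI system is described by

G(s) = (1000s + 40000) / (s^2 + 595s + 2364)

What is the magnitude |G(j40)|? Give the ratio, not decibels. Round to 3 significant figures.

2.38

Substitute s = j40:
Numerator: 1000(j40) + 40000 = 40000 + j40000
Denominator: (j40)^2 + 595(j40) + 2364 = 764 + j23800
|N| = √(40000² + 40000²) ≈ 56569, ∠N ≈ 45.00°
|D| = √(764² + 23800²) ≈ 23812, ∠D ≈ 88.16°
|G| = 56569 / 23812 ≈ 2.3757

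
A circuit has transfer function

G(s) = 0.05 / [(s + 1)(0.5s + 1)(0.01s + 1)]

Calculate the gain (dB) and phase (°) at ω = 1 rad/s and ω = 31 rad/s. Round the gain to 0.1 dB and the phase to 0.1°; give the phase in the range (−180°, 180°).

At ω = 1 rad/s:
pole (1 + j1·1) = 1 + j1 → |·| ≈ 1.4142, ∠ ≈ 45.00°
pole (1 + j1·0.5) = 1 + j0.5 → |·| ≈ 1.118, ∠ ≈ 26.57°
pole (1 + j1·0.01) = 1 + j0.01 → |·| ≈ 1, ∠ ≈ 0.57°
|G| = 0.05 · 1 / (1.4142 · 1.118 · 1) ≈ 0.031624
Gain = 20 log₁₀(0.031624) ≈ -30.00 dB
∠G = (0°) − (45.00° + 26.57° + 0.57°) = -72.14°

At ω = 31 rad/s:
pole (1 + j31·1) = 1 + j31 → |·| ≈ 31.016, ∠ ≈ 88.15°
pole (1 + j31·0.5) = 1 + j15.5 → |·| ≈ 15.532, ∠ ≈ 86.31°
pole (1 + j31·0.01) = 1 + j0.31 → |·| ≈ 1.0469, ∠ ≈ 17.22°
|G| = 0.05 · 1 / (31.016 · 15.532 · 1.0469) ≈ 9.9141e-05
Gain = 20 log₁₀(9.9141e-05) ≈ -80.07 dB
∠G = (0°) − (88.15° + 86.31° + 17.22°) = -191.68° ≡ 168.32° (principal value)

ω = 1: -30.0 dB, -72.1°; ω = 31: -80.1 dB, 168.3°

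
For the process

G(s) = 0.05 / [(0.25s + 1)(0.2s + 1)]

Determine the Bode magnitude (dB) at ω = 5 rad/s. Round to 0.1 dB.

At ω = 5 rad/s:
pole (1 + j5·0.25) = 1 + j1.25 → |·| ≈ 1.6008, ∠ ≈ 51.34°
pole (1 + j5·0.2) = 1 + j1 → |·| ≈ 1.4142, ∠ ≈ 45.00°
|G| = 0.05 · 1 / (1.6008 · 1.4142) ≈ 0.022086
Gain = 20 log₁₀(0.022086) ≈ -33.12 dB

-33.1 dB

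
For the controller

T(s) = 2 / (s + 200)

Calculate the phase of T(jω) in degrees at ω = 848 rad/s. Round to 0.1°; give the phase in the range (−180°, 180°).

-76.7°

Substitute s = j848:
Numerator: 2 = 2 + j0
Denominator: (j848) + 200 = 200 + j848
|N| = √(2² + 0²) ≈ 2, ∠N ≈ 0.00°
|D| = √(200² + 848²) ≈ 871.27, ∠D ≈ 76.73°
∠T = 0.00° − 76.73° = -76.73°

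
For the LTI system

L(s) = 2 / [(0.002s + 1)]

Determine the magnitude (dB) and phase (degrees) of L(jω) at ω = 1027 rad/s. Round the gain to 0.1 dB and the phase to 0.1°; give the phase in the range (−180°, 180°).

At ω = 1027 rad/s:
pole (1 + j1027·0.002) = 1 + j2.054 → |·| ≈ 2.2845, ∠ ≈ 64.04°
|L| = 2 · 1 / (2.2845) ≈ 0.87547
Gain = 20 log₁₀(0.87547) ≈ -1.16 dB
∠L = (0°) − (64.04°) = -64.04°

-1.2 dB, -64.0°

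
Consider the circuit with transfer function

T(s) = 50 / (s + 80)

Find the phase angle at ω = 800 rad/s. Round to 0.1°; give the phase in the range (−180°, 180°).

-84.3°

Substitute s = j800:
Numerator: 50 = 50 + j0
Denominator: (j800) + 80 = 80 + j800
|N| = √(50² + 0²) ≈ 50, ∠N ≈ 0.00°
|D| = √(80² + 800²) ≈ 803.99, ∠D ≈ 84.29°
∠T = 0.00° − 84.29° = -84.29°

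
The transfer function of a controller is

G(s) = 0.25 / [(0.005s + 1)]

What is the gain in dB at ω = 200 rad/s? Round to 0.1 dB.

At ω = 200 rad/s:
pole (1 + j200·0.005) = 1 + j1 → |·| ≈ 1.4142, ∠ ≈ 45.00°
|G| = 0.25 · 1 / (1.4142) ≈ 0.17678
Gain = 20 log₁₀(0.17678) ≈ -15.05 dB

-15.1 dB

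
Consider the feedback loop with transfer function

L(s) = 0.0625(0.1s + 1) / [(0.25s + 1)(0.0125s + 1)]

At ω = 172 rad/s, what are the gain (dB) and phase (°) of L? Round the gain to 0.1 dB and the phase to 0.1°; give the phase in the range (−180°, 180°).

-39.5 dB, -67.1°

At ω = 172 rad/s:
zero (1 + j172·0.1) = 1 + j17.2 → |·| ≈ 17.229, ∠ ≈ 86.67°
pole (1 + j172·0.25) = 1 + j43 → |·| ≈ 43.012, ∠ ≈ 88.67°
pole (1 + j172·0.0125) = 1 + j2.15 → |·| ≈ 2.3712, ∠ ≈ 65.06°
|L| = 0.0625 · 17.229 / (43.012 · 2.3712) ≈ 0.010558
Gain = 20 log₁₀(0.010558) ≈ -39.53 dB
∠L = (86.67°) − (88.67° + 65.06°) = -67.06°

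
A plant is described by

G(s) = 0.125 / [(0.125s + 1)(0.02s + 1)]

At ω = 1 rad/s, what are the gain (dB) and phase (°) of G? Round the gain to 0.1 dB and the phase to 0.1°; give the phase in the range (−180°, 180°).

At ω = 1 rad/s:
pole (1 + j1·0.125) = 1 + j0.125 → |·| ≈ 1.0078, ∠ ≈ 7.13°
pole (1 + j1·0.02) = 1 + j0.02 → |·| ≈ 1.0002, ∠ ≈ 1.15°
|G| = 0.125 · 1 / (1.0078 · 1.0002) ≈ 0.12401
Gain = 20 log₁₀(0.12401) ≈ -18.13 dB
∠G = (0°) − (7.13° + 1.15°) = -8.28°

-18.1 dB, -8.3°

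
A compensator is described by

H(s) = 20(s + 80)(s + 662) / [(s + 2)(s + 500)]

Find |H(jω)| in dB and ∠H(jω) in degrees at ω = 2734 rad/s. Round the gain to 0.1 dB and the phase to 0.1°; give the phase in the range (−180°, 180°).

At s = jω = j2734:
zero (s+80): 80 + j2734 → |·| = √(80²+2734²) = √7481156 ≈ 2735.2, ∠ = arctan(2734/80) ≈ 88.32°
zero (s+662): 662 + j2734 → |·| = √(662²+2734²) = √7913000 ≈ 2813, ∠ = arctan(2734/662) ≈ 76.39°
pole (s+2): 2 + j2734 → |·| = √(2²+2734²) = √7474760 ≈ 2734, ∠ = arctan(2734/2) ≈ 89.96°
pole (s+500): 500 + j2734 → |·| = √(500²+2734²) = √7724756 ≈ 2779.3, ∠ = arctan(2734/500) ≈ 79.64°
|H| = 20 · 7.6941e+06 / 7.5986e+06 ≈ 20.251
Gain = 20 log₁₀(20.251) ≈ 26.13 dB
∠H = 164.71° − 169.60° = -4.89°

26.1 dB, -4.9°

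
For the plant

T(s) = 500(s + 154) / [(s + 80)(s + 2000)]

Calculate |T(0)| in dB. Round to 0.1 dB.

T(0) = 500·154 / (80·2000) = 0.48125
20 log₁₀(0.48125) ≈ -6.35 dB

-6.4 dB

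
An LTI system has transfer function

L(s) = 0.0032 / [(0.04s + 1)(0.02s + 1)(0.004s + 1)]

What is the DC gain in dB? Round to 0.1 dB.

L(0) = 0.0032 · 1 / 1 = 0.0032
20 log₁₀(0.0032) ≈ -49.90 dB

-49.9 dB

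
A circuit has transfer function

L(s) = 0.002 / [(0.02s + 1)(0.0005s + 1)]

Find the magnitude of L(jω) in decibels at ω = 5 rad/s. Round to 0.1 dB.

-54.0 dB

At ω = 5 rad/s:
pole (1 + j5·0.02) = 1 + j0.1 → |·| ≈ 1.005, ∠ ≈ 5.71°
pole (1 + j5·0.0005) = 1 + j0.0025 → |·| ≈ 1, ∠ ≈ 0.14°
|L| = 0.002 · 1 / (1.005 · 1) ≈ 0.00199
Gain = 20 log₁₀(0.00199) ≈ -54.02 dB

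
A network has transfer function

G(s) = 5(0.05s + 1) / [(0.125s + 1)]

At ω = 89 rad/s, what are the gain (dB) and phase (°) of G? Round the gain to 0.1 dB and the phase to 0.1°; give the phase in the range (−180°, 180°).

At ω = 89 rad/s:
zero (1 + j89·0.05) = 1 + j4.45 → |·| ≈ 4.561, ∠ ≈ 77.33°
pole (1 + j89·0.125) = 1 + j11.125 → |·| ≈ 11.17, ∠ ≈ 84.86°
|G| = 5 · 4.561 / (11.17) ≈ 2.0416
Gain = 20 log₁₀(2.0416) ≈ 6.20 dB
∠G = (77.33°) − (84.86°) = -7.53°

6.2 dB, -7.5°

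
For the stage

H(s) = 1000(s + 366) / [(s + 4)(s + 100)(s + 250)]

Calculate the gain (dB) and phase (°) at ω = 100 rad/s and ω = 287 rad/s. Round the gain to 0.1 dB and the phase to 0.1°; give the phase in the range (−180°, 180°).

ω = 100: -20.0 dB, -139.2°; ω = 287: -37.1 dB, -170.8°

At s = jω = j100:
zero (s+366): 366 + j100 → |·| = √(366²+100²) = √143956 ≈ 379.42, ∠ = arctan(100/366) ≈ 15.28°
pole (s+4): 4 + j100 → |·| = √(4²+100²) = √10016 ≈ 100.08, ∠ = arctan(100/4) ≈ 87.71°
pole (s+100): 100 + j100 → |·| = √(100²+100²) = √20000 ≈ 141.42, ∠ = arctan(100/100) ≈ 45.00°
pole (s+250): 250 + j100 → |·| = √(250²+100²) = √72500 ≈ 269.26, ∠ = arctan(100/250) ≈ 21.80°
|H| = 1000 · 379.42 / 3.8109e+06 ≈ 0.099562
Gain = 20 log₁₀(0.099562) ≈ -20.04 dB
∠H = 15.28° − 154.51° = -139.23°

At s = jω = j287:
zero (s+366): 366 + j287 → |·| = √(366²+287²) = √216325 ≈ 465.11, ∠ = arctan(287/366) ≈ 38.10°
pole (s+4): 4 + j287 → |·| = √(4²+287²) = √82385 ≈ 287.03, ∠ = arctan(287/4) ≈ 89.20°
pole (s+100): 100 + j287 → |·| = √(100²+287²) = √92369 ≈ 303.92, ∠ = arctan(287/100) ≈ 70.79°
pole (s+250): 250 + j287 → |·| = √(250²+287²) = √144869 ≈ 380.62, ∠ = arctan(287/250) ≈ 48.94°
|H| = 1000 · 465.11 / 3.3203e+07 ≈ 0.014008
Gain = 20 log₁₀(0.014008) ≈ -37.07 dB
∠H = 38.10° − 208.93° = -170.83°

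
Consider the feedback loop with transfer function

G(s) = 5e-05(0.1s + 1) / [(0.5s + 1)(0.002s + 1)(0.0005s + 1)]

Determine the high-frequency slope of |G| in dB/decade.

-40 dB/decade

Each pole contributes −20 dB/decade at high frequency; each zero contributes +20 dB/decade.
Net: 1 zero(s) − 3 pole(s) → -40 dB/decade.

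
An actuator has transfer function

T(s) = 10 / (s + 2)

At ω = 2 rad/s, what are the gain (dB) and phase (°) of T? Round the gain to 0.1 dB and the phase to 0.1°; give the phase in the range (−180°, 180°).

11.0 dB, -45.0°

At s = jω = j2:
pole (s+2): 2 + j2 → |·| = √(2²+2²) = √8 ≈ 2.8284, ∠ = arctan(2/2) ≈ 45.00°
|T| = 10 / 2.8284 ≈ 3.5356
Gain = 20 log₁₀(3.5356) ≈ 10.97 dB
∠T = 0.00° − 45.00° = -45.00°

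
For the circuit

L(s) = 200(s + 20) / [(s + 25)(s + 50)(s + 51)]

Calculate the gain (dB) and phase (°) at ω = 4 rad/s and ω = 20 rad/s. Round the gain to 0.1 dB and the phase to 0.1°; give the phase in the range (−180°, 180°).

ω = 4: -24.0 dB, -6.8°; ω = 20: -24.5 dB, -36.9°

At s = jω = j4:
zero (s+20): 20 + j4 → |·| = √(20²+4²) = √416 ≈ 20.396, ∠ = arctan(4/20) ≈ 11.31°
pole (s+25): 25 + j4 → |·| = √(25²+4²) = √641 ≈ 25.318, ∠ = arctan(4/25) ≈ 9.09°
pole (s+50): 50 + j4 → |·| = √(50²+4²) = √2516 ≈ 50.16, ∠ = arctan(4/50) ≈ 4.57°
pole (s+51): 51 + j4 → |·| = √(51²+4²) = √2617 ≈ 51.157, ∠ = arctan(4/51) ≈ 4.48°
|L| = 200 · 20.396 / 64967 ≈ 0.062789
Gain = 20 log₁₀(0.062789) ≈ -24.04 dB
∠L = 11.31° − 18.14° = -6.83°

At s = jω = j20:
zero (s+20): 20 + j20 → |·| = √(20²+20²) = √800 ≈ 28.284, ∠ = arctan(20/20) ≈ 45.00°
pole (s+25): 25 + j20 → |·| = √(25²+20²) = √1025 ≈ 32.016, ∠ = arctan(20/25) ≈ 38.66°
pole (s+50): 50 + j20 → |·| = √(50²+20²) = √2900 ≈ 53.852, ∠ = arctan(20/50) ≈ 21.80°
pole (s+51): 51 + j20 → |·| = √(51²+20²) = √3001 ≈ 54.781, ∠ = arctan(20/51) ≈ 21.41°
|L| = 200 · 28.284 / 94449 ≈ 0.059893
Gain = 20 log₁₀(0.059893) ≈ -24.45 dB
∠L = 45.00° − 81.87° = -36.87°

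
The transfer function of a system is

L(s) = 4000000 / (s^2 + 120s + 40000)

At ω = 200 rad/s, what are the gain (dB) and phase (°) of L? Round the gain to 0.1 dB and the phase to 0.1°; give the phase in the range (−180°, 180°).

At s = jω = j200:
quadratic: (j200)² + 120·j200 + 40000 = 0 + j24000 → |·| ≈ 24000, ∠ ≈ 90.00°
|L| = 4000000 / 24000 ≈ 166.67
Gain = 20 log₁₀(166.67) ≈ 44.44 dB
∠L = 0.00° − 90.00° = -90.00°

44.4 dB, -90.0°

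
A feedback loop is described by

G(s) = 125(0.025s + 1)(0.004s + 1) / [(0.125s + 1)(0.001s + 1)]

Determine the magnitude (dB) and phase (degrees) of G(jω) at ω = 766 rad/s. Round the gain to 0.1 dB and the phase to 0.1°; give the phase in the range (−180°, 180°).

36.1 dB, 32.1°

At ω = 766 rad/s:
zero (1 + j766·0.025) = 1 + j19.15 → |·| ≈ 19.176, ∠ ≈ 87.01°
zero (1 + j766·0.004) = 1 + j3.064 → |·| ≈ 3.2231, ∠ ≈ 71.92°
pole (1 + j766·0.125) = 1 + j95.75 → |·| ≈ 95.755, ∠ ≈ 89.40°
pole (1 + j766·0.001) = 1 + j0.766 → |·| ≈ 1.2597, ∠ ≈ 37.45°
|G| = 125 · 19.176 · 3.2231 / (95.755 · 1.2597) ≈ 64.049
Gain = 20 log₁₀(64.049) ≈ 36.13 dB
∠G = (87.01° + 71.92°) − (89.40° + 37.45°) = 32.08°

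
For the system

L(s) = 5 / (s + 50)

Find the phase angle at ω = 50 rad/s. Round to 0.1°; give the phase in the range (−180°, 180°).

-45.0°

At s = jω = j50:
pole (s+50): 50 + j50 → |·| = √(50²+50²) = √5000 ≈ 70.711, ∠ = arctan(50/50) ≈ 45.00°
∠L = 0.00° − 45.00° = -45.00°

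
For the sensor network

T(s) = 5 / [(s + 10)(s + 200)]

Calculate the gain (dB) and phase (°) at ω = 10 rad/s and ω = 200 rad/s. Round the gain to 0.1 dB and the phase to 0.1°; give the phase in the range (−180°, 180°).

At s = jω = j10:
pole (s+10): 10 + j10 → |·| = √(10²+10²) = √200 ≈ 14.142, ∠ = arctan(10/10) ≈ 45.00°
pole (s+200): 200 + j10 → |·| = √(200²+10²) = √40100 ≈ 200.25, ∠ = arctan(10/200) ≈ 2.86°
|T| = 5 / 2831.9 ≈ 0.0017656
Gain = 20 log₁₀(0.0017656) ≈ -55.06 dB
∠T = 0.00° − 47.86° = -47.86°

At s = jω = j200:
pole (s+10): 10 + j200 → |·| = √(10²+200²) = √40100 ≈ 200.25, ∠ = arctan(200/10) ≈ 87.14°
pole (s+200): 200 + j200 → |·| = √(200²+200²) = √80000 ≈ 282.84, ∠ = arctan(200/200) ≈ 45.00°
|T| = 5 / 56639 ≈ 8.8278e-05
Gain = 20 log₁₀(8.8278e-05) ≈ -81.08 dB
∠T = 0.00° − 132.14° = -132.14°

ω = 10: -55.1 dB, -47.9°; ω = 200: -81.1 dB, -132.1°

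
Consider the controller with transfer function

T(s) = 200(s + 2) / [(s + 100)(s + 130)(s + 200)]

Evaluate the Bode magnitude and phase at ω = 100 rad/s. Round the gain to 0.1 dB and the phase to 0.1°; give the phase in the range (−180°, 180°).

At s = jω = j100:
zero (s+2): 2 + j100 → |·| = √(2²+100²) = √10004 ≈ 100.02, ∠ = arctan(100/2) ≈ 88.85°
pole (s+100): 100 + j100 → |·| = √(100²+100²) = √20000 ≈ 141.42, ∠ = arctan(100/100) ≈ 45.00°
pole (s+130): 130 + j100 → |·| = √(130²+100²) = √26900 ≈ 164.01, ∠ = arctan(100/130) ≈ 37.57°
pole (s+200): 200 + j100 → |·| = √(200²+100²) = √50000 ≈ 223.61, ∠ = arctan(100/200) ≈ 26.57°
|T| = 200 · 100.02 / 5.1865e+06 ≈ 0.0038569
Gain = 20 log₁₀(0.0038569) ≈ -48.28 dB
∠T = 88.85° − 109.14° = -20.29°

-48.3 dB, -20.3°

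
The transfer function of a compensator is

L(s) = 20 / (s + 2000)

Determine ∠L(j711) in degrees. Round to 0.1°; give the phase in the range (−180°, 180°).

-19.6°

Substitute s = j711:
Numerator: 20 = 20 + j0
Denominator: (j711) + 2000 = 2000 + j711
|N| = √(20² + 0²) ≈ 20, ∠N ≈ 0.00°
|D| = √(2000² + 711²) ≈ 2122.6, ∠D ≈ 19.57°
∠L = 0.00° − 19.57° = -19.57°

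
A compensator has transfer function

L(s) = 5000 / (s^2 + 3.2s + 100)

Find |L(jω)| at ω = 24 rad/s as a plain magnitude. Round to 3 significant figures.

At s = jω = j24:
quadratic: (j24)² + 3.2·j24 + 100 = -476 + j76.8 → |·| ≈ 482.16, ∠ ≈ 170.83°
|L| = 5000 / 482.16 ≈ 10.37

10.4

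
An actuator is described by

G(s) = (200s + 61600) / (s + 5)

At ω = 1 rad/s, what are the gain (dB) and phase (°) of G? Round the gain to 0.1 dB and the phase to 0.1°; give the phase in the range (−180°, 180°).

81.6 dB, -11.1°

Substitute s = j1:
Numerator: 200(j1) + 61600 = 61600 + j200
Denominator: (j1) + 5 = 5 + j1
|N| = √(61600² + 200²) ≈ 61600, ∠N ≈ 0.19°
|D| = √(5² + 1²) ≈ 5.099, ∠D ≈ 11.31°
|G| = 61600 / 5.099 ≈ 12081
Gain = 20 log₁₀(12081) ≈ 81.64 dB
∠G = 0.19° − 11.31° = -11.12°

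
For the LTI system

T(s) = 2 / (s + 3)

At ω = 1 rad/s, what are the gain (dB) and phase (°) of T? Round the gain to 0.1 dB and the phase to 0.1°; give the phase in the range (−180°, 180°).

-4.0 dB, -18.4°

Substitute s = j1:
Numerator: 2 = 2 + j0
Denominator: (j1) + 3 = 3 + j1
|N| = √(2² + 0²) ≈ 2, ∠N ≈ 0.00°
|D| = √(3² + 1²) ≈ 3.1623, ∠D ≈ 18.43°
|T| = 2 / 3.1623 ≈ 0.63245
Gain = 20 log₁₀(0.63245) ≈ -3.98 dB
∠T = 0.00° − 18.43° = -18.43°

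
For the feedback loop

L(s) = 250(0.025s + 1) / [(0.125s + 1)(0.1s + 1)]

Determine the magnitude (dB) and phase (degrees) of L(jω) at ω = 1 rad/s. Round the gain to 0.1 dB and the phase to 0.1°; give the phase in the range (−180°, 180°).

At ω = 1 rad/s:
zero (1 + j1·0.025) = 1 + j0.025 → |·| ≈ 1.0003, ∠ ≈ 1.43°
pole (1 + j1·0.125) = 1 + j0.125 → |·| ≈ 1.0078, ∠ ≈ 7.13°
pole (1 + j1·0.1) = 1 + j0.1 → |·| ≈ 1.005, ∠ ≈ 5.71°
|L| = 250 · 1.0003 / (1.0078 · 1.005) ≈ 246.9
Gain = 20 log₁₀(246.9) ≈ 47.85 dB
∠L = (1.43°) − (7.13° + 5.71°) = -11.41°

47.9 dB, -11.4°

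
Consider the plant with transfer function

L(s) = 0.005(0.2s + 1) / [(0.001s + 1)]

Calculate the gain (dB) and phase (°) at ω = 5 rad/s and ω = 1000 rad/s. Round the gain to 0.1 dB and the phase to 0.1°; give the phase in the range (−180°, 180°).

At ω = 5 rad/s:
zero (1 + j5·0.2) = 1 + j1 → |·| ≈ 1.4142, ∠ ≈ 45.00°
pole (1 + j5·0.001) = 1 + j0.005 → |·| ≈ 1, ∠ ≈ 0.29°
|L| = 0.005 · 1.4142 / (1) ≈ 0.007071
Gain = 20 log₁₀(0.007071) ≈ -43.01 dB
∠L = (45.00°) − (0.29°) = 44.71°

At ω = 1000 rad/s:
zero (1 + j1000·0.2) = 1 + j200 → |·| ≈ 200, ∠ ≈ 89.71°
pole (1 + j1000·0.001) = 1 + j1 → |·| ≈ 1.4142, ∠ ≈ 45.00°
|L| = 0.005 · 200 / (1.4142) ≈ 0.70711
Gain = 20 log₁₀(0.70711) ≈ -3.01 dB
∠L = (89.71°) − (45.00°) = 44.71°

ω = 5: -43.0 dB, 44.7°; ω = 1000: -3.0 dB, 44.7°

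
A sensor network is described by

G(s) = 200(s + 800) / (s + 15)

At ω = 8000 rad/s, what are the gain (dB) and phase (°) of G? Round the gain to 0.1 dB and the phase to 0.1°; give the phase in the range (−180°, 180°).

At s = jω = j8000:
zero (s+800): 800 + j8000 → |·| = √(800²+8000²) = √64640000 ≈ 8039.9, ∠ = arctan(8000/800) ≈ 84.29°
pole (s+15): 15 + j8000 → |·| = √(15²+8000²) = √64000225 ≈ 8000, ∠ = arctan(8000/15) ≈ 89.89°
|G| = 200 · 8039.9 / 8000 ≈ 201
Gain = 20 log₁₀(201) ≈ 46.06 dB
∠G = 84.29° − 89.89° = -5.60°

46.1 dB, -5.6°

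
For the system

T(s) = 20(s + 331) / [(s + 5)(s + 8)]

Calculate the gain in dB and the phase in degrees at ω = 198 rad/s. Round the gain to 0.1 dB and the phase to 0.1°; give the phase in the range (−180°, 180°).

At s = jω = j198:
zero (s+331): 331 + j198 → |·| = √(331²+198²) = √148765 ≈ 385.7, ∠ = arctan(198/331) ≈ 30.89°
pole (s+5): 5 + j198 → |·| = √(5²+198²) = √39229 ≈ 198.06, ∠ = arctan(198/5) ≈ 88.55°
pole (s+8): 8 + j198 → |·| = √(8²+198²) = √39268 ≈ 198.16, ∠ = arctan(198/8) ≈ 87.69°
|T| = 20 · 385.7 / 39248 ≈ 0.19655
Gain = 20 log₁₀(0.19655) ≈ -14.13 dB
∠T = 30.89° − 176.24° = -145.35°

-14.1 dB, -145.4°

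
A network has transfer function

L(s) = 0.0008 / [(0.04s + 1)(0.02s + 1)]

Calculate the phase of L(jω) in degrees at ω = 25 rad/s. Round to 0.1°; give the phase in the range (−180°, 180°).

At ω = 25 rad/s:
pole (1 + j25·0.04) = 1 + j1 → |·| ≈ 1.4142, ∠ ≈ 45.00°
pole (1 + j25·0.02) = 1 + j0.5 → |·| ≈ 1.118, ∠ ≈ 26.57°
∠L = (0°) − (45.00° + 26.57°) = -71.57°

-71.6°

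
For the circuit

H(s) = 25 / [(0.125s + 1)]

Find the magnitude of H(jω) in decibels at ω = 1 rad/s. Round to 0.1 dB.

27.9 dB

At ω = 1 rad/s:
pole (1 + j1·0.125) = 1 + j0.125 → |·| ≈ 1.0078, ∠ ≈ 7.13°
|H| = 25 · 1 / (1.0078) ≈ 24.807
Gain = 20 log₁₀(24.807) ≈ 27.89 dB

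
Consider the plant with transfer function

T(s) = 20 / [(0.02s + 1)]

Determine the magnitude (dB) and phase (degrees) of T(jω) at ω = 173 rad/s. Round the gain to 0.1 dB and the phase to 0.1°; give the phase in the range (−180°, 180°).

At ω = 173 rad/s:
pole (1 + j173·0.02) = 1 + j3.46 → |·| ≈ 3.6016, ∠ ≈ 73.88°
|T| = 20 · 1 / (3.6016) ≈ 5.5531
Gain = 20 log₁₀(5.5531) ≈ 14.89 dB
∠T = (0°) − (73.88°) = -73.88°

14.9 dB, -73.9°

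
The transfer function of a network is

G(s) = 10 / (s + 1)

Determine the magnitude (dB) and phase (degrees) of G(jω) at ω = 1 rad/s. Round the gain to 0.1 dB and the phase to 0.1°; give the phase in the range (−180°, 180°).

At s = jω = j1:
pole (s+1): 1 + j1 → |·| = √(1²+1²) = √2 ≈ 1.4142, ∠ = arctan(1/1) ≈ 45.00°
|G| = 10 / 1.4142 ≈ 7.0711
Gain = 20 log₁₀(7.0711) ≈ 16.99 dB
∠G = 0.00° − 45.00° = -45.00°

17.0 dB, -45.0°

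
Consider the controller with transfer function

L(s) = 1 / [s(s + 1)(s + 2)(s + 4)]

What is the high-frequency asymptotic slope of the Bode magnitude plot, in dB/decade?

-80 dB/decade

Each pole contributes −20 dB/decade at high frequency; each zero contributes +20 dB/decade.
Net: 0 zero(s) − 4 pole(s) → -80 dB/decade.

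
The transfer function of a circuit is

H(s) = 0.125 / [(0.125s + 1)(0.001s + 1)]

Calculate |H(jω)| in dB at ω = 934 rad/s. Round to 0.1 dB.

-62.1 dB

At ω = 934 rad/s:
pole (1 + j934·0.125) = 1 + j116.75 → |·| ≈ 116.75, ∠ ≈ 89.51°
pole (1 + j934·0.001) = 1 + j0.934 → |·| ≈ 1.3683, ∠ ≈ 43.05°
|H| = 0.125 · 1 / (116.75 · 1.3683) ≈ 0.00078248
Gain = 20 log₁₀(0.00078248) ≈ -62.13 dB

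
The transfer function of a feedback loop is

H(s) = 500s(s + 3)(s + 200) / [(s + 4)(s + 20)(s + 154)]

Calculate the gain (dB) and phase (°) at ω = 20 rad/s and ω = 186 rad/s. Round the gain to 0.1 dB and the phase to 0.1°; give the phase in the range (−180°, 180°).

ω = 20: 53.1 dB, 46.1°; ω = 186: 55.0 dB, -1.0°

At s = jω = j20:
zero (s+3): 3 + j20 → |·| = √(3²+20²) = √409 ≈ 20.224, ∠ = arctan(20/3) ≈ 81.47°
zero (s+200): 200 + j20 → |·| = √(200²+20²) = √40400 ≈ 201, ∠ = arctan(20/200) ≈ 5.71°
zero at origin: s = j20 → |·| = 20, ∠ = 90.00°
pole (s+4): 4 + j20 → |·| = √(4²+20²) = √416 ≈ 20.396, ∠ = arctan(20/4) ≈ 78.69°
pole (s+20): 20 + j20 → |·| = √(20²+20²) = √800 ≈ 28.284, ∠ = arctan(20/20) ≈ 45.00°
pole (s+154): 154 + j20 → |·| = √(154²+20²) = √24116 ≈ 155.29, ∠ = arctan(20/154) ≈ 7.40°
|H| = 500 · 81300 / 89584 ≈ 453.76
Gain = 20 log₁₀(453.76) ≈ 53.14 dB
∠H = 177.18° − 131.09° = 46.09°

At s = jω = j186:
zero (s+3): 3 + j186 → |·| = √(3²+186²) = √34605 ≈ 186.02, ∠ = arctan(186/3) ≈ 89.08°
zero (s+200): 200 + j186 → |·| = √(200²+186²) = √74596 ≈ 273.12, ∠ = arctan(186/200) ≈ 42.92°
zero at origin: s = j186 → |·| = 186, ∠ = 90.00°
pole (s+4): 4 + j186 → |·| = √(4²+186²) = √34612 ≈ 186.04, ∠ = arctan(186/4) ≈ 88.77°
pole (s+20): 20 + j186 → |·| = √(20²+186²) = √34996 ≈ 187.07, ∠ = arctan(186/20) ≈ 83.86°
pole (s+154): 154 + j186 → |·| = √(154²+186²) = √58312 ≈ 241.48, ∠ = arctan(186/154) ≈ 50.38°
|H| = 500 · 9.4499e+06 / 8.4041e+06 ≈ 562.22
Gain = 20 log₁₀(562.22) ≈ 55.00 dB
∠H = 222.00° − 223.01° = -1.01°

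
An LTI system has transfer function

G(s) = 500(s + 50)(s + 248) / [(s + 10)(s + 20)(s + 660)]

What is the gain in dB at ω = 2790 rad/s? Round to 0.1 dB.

-15.1 dB

At s = jω = j2790:
zero (s+50): 50 + j2790 → |·| = √(50²+2790²) = √7786600 ≈ 2790.4, ∠ = arctan(2790/50) ≈ 88.97°
zero (s+248): 248 + j2790 → |·| = √(248²+2790²) = √7845604 ≈ 2801, ∠ = arctan(2790/248) ≈ 84.92°
pole (s+10): 10 + j2790 → |·| = √(10²+2790²) = √7784200 ≈ 2790, ∠ = arctan(2790/10) ≈ 89.79°
pole (s+20): 20 + j2790 → |·| = √(20²+2790²) = √7784500 ≈ 2790.1, ∠ = arctan(2790/20) ≈ 89.59°
pole (s+660): 660 + j2790 → |·| = √(660²+2790²) = √8219700 ≈ 2867, ∠ = arctan(2790/660) ≈ 76.69°
|G| = 500 · 7.8159e+06 / 2.2318e+10 ≈ 0.1751
Gain = 20 log₁₀(0.1751) ≈ -15.13 dB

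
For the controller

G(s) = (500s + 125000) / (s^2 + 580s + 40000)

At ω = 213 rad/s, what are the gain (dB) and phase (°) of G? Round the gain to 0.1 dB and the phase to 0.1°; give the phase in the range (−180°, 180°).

Substitute s = j213:
Numerator: 500(j213) + 125000 = 125000 + j106500
Denominator: (j213)^2 + 580(j213) + 40000 = -5369 + j123540
|N| = √(125000² + 106500²) ≈ 1.6422e+05, ∠N ≈ 40.43°
|D| = √(5369² + 123540²) ≈ 1.2366e+05, ∠D ≈ 92.49°
|G| = 1.6422e+05 / 1.2366e+05 ≈ 1.328
Gain = 20 log₁₀(1.328) ≈ 2.46 dB
∠G = 40.43° − 92.49° = -52.06°

2.5 dB, -52.1°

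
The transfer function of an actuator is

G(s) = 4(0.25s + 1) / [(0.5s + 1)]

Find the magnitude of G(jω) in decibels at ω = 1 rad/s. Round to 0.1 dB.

11.3 dB

At ω = 1 rad/s:
zero (1 + j1·0.25) = 1 + j0.25 → |·| ≈ 1.0308, ∠ ≈ 14.04°
pole (1 + j1·0.5) = 1 + j0.5 → |·| ≈ 1.118, ∠ ≈ 26.57°
|G| = 4 · 1.0308 / (1.118) ≈ 3.688
Gain = 20 log₁₀(3.688) ≈ 11.34 dB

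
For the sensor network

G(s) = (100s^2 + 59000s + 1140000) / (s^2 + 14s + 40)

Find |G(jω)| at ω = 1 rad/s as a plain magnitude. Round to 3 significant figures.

Substitute s = j1:
Numerator: 100(j1)^2 + 59000(j1) + 1140000 = 1139900 + j59000
Denominator: (j1)^2 + 14(j1) + 40 = 39 + j14
|N| = √(1139900² + 59000²) ≈ 1.1414e+06, ∠N ≈ 2.96°
|D| = √(39² + 14²) ≈ 41.437, ∠D ≈ 19.75°
|G| = 1.1414e+06 / 41.437 ≈ 27545

2.75e+04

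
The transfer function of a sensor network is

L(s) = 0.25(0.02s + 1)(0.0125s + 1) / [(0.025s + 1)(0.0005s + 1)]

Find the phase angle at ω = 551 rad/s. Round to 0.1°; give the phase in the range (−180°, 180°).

At ω = 551 rad/s:
zero (1 + j551·0.02) = 1 + j11.02 → |·| ≈ 11.065, ∠ ≈ 84.81°
zero (1 + j551·0.0125) = 1 + j6.8875 → |·| ≈ 6.9597, ∠ ≈ 81.74°
pole (1 + j551·0.025) = 1 + j13.775 → |·| ≈ 13.811, ∠ ≈ 85.85°
pole (1 + j551·0.0005) = 1 + j0.2755 → |·| ≈ 1.0373, ∠ ≈ 15.40°
∠L = (84.81° + 81.74°) − (85.85° + 15.40°) = 65.30°

65.3°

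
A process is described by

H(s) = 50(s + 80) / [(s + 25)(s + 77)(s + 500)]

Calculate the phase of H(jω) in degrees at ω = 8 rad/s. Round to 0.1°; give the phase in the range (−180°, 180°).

At s = jω = j8:
zero (s+80): 80 + j8 → |·| = √(80²+8²) = √6464 ≈ 80.399, ∠ = arctan(8/80) ≈ 5.71°
pole (s+25): 25 + j8 → |·| = √(25²+8²) = √689 ≈ 26.249, ∠ = arctan(8/25) ≈ 17.74°
pole (s+77): 77 + j8 → |·| = √(77²+8²) = √5993 ≈ 77.414, ∠ = arctan(8/77) ≈ 5.93°
pole (s+500): 500 + j8 → |·| = √(500²+8²) = √250064 ≈ 500.06, ∠ = arctan(8/500) ≈ 0.92°
∠H = 5.71° − 24.59° = -18.88°

-18.9°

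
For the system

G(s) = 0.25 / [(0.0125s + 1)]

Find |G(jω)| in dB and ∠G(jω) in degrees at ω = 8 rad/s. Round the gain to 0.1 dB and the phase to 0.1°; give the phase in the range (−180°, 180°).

At ω = 8 rad/s:
pole (1 + j8·0.0125) = 1 + j0.1 → |·| ≈ 1.005, ∠ ≈ 5.71°
|G| = 0.25 · 1 / (1.005) ≈ 0.24876
Gain = 20 log₁₀(0.24876) ≈ -12.08 dB
∠G = (0°) − (5.71°) = -5.71°

-12.1 dB, -5.7°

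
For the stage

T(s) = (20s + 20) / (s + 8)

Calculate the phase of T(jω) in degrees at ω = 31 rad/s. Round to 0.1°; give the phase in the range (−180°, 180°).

12.6°

Substitute s = j31:
Numerator: 20(j31) + 20 = 20 + j620
Denominator: (j31) + 8 = 8 + j31
|N| = √(20² + 620²) ≈ 620.32, ∠N ≈ 88.15°
|D| = √(8² + 31²) ≈ 32.016, ∠D ≈ 75.53°
∠T = 88.15° − 75.53° = 12.62°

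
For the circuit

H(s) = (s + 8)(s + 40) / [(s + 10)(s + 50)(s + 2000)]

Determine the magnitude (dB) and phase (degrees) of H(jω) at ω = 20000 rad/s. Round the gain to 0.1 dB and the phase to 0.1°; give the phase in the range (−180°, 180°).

-86.1 dB, -84.3°

At s = jω = j20000:
zero (s+8): 8 + j20000 → |·| = √(8²+20000²) = √400000064 ≈ 20000, ∠ = arctan(20000/8) ≈ 89.98°
zero (s+40): 40 + j20000 → |·| = √(40²+20000²) = √400001600 ≈ 20000, ∠ = arctan(20000/40) ≈ 89.89°
pole (s+10): 10 + j20000 → |·| = √(10²+20000²) = √400000100 ≈ 20000, ∠ = arctan(20000/10) ≈ 89.97°
pole (s+50): 50 + j20000 → |·| = √(50²+20000²) = √400002500 ≈ 20000, ∠ = arctan(20000/50) ≈ 89.86°
pole (s+2000): 2000 + j20000 → |·| = √(2000²+20000²) = √404000000 ≈ 20100, ∠ = arctan(20000/2000) ≈ 84.29°
|H| = 1 · 4e+08 / 8.04e+12 ≈ 4.9751e-05
Gain = 20 log₁₀(4.9751e-05) ≈ -86.06 dB
∠H = 179.87° − 264.12° = -84.25°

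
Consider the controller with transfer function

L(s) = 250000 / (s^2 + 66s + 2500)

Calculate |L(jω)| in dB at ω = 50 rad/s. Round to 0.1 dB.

37.6 dB

At s = jω = j50:
quadratic: (j50)² + 66·j50 + 2500 = 0 + j3300 → |·| ≈ 3300, ∠ ≈ 90.00°
|L| = 250000 / 3300 ≈ 75.758
Gain = 20 log₁₀(75.758) ≈ 37.59 dB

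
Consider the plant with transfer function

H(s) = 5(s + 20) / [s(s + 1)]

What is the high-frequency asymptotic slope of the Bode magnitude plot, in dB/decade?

-20 dB/decade

Each pole contributes −20 dB/decade at high frequency; each zero contributes +20 dB/decade.
Net: 1 zero(s) − 2 pole(s) → -20 dB/decade.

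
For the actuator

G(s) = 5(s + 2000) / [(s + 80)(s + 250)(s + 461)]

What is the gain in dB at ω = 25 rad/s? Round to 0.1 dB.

-59.8 dB

At s = jω = j25:
zero (s+2000): 2000 + j25 → |·| = √(2000²+25²) = √4000625 ≈ 2000.2, ∠ = arctan(25/2000) ≈ 0.72°
pole (s+80): 80 + j25 → |·| = √(80²+25²) = √7025 ≈ 83.815, ∠ = arctan(25/80) ≈ 17.35°
pole (s+250): 250 + j25 → |·| = √(250²+25²) = √63125 ≈ 251.25, ∠ = arctan(25/250) ≈ 5.71°
pole (s+461): 461 + j25 → |·| = √(461²+25²) = √213146 ≈ 461.68, ∠ = arctan(25/461) ≈ 3.10°
|G| = 5 · 2000.2 / 9.7223e+06 ≈ 0.0010287
Gain = 20 log₁₀(0.0010287) ≈ -59.75 dB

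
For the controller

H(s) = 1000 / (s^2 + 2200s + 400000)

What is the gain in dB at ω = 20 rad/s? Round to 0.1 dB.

-52.1 dB

Substitute s = j20:
Numerator: 1000 = 1000 + j0
Denominator: (j20)^2 + 2200(j20) + 400000 = 399600 + j44000
|N| = √(1000² + 0²) ≈ 1000, ∠N ≈ 0.00°
|D| = √(399600² + 44000²) ≈ 4.0202e+05, ∠D ≈ 6.28°
|H| = 1000 / 4.0202e+05 ≈ 0.0024874
Gain = 20 log₁₀(0.0024874) ≈ -52.09 dB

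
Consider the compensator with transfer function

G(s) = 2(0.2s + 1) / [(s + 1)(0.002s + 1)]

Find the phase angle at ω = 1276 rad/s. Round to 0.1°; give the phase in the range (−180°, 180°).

-68.8°

At ω = 1276 rad/s:
zero (1 + j1276·0.2) = 1 + j255.2 → |·| ≈ 255.2, ∠ ≈ 89.78°
pole (1 + j1276·1) = 1 + j1276 → |·| ≈ 1276, ∠ ≈ 89.96°
pole (1 + j1276·0.002) = 1 + j2.552 → |·| ≈ 2.7409, ∠ ≈ 68.60°
∠G = (89.78°) − (89.96° + 68.60°) = -68.78°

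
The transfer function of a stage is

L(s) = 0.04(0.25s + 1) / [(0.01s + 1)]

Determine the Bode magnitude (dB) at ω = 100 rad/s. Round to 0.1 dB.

At ω = 100 rad/s:
zero (1 + j100·0.25) = 1 + j25 → |·| ≈ 25.02, ∠ ≈ 87.71°
pole (1 + j100·0.01) = 1 + j1 → |·| ≈ 1.4142, ∠ ≈ 45.00°
|L| = 0.04 · 25.02 / (1.4142) ≈ 0.70768
Gain = 20 log₁₀(0.70768) ≈ -3.00 dB

-3.0 dB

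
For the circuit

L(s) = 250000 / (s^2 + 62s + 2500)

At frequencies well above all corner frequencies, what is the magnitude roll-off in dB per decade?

Each pole contributes −20 dB/decade at high frequency; each zero contributes +20 dB/decade.
Net: 0 zero(s) − 2 pole(s) → -40 dB/decade.

-40 dB/decade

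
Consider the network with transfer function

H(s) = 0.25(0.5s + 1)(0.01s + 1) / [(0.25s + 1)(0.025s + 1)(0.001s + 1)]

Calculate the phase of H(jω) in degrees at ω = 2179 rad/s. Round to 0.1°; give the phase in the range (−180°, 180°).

At ω = 2179 rad/s:
zero (1 + j2179·0.5) = 1 + j1089.5 → |·| ≈ 1089.5, ∠ ≈ 89.95°
zero (1 + j2179·0.01) = 1 + j21.79 → |·| ≈ 21.813, ∠ ≈ 87.37°
pole (1 + j2179·0.25) = 1 + j544.75 → |·| ≈ 544.75, ∠ ≈ 89.89°
pole (1 + j2179·0.025) = 1 + j54.475 → |·| ≈ 54.484, ∠ ≈ 88.95°
pole (1 + j2179·0.001) = 1 + j2.179 → |·| ≈ 2.3975, ∠ ≈ 65.35°
∠H = (89.95° + 87.37°) − (89.89° + 88.95° + 65.35°) = -66.87°

-66.9°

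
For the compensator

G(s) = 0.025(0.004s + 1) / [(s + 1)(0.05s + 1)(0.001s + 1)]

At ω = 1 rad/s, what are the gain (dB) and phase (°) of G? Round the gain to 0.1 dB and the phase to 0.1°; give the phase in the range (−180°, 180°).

-35.1 dB, -47.7°

At ω = 1 rad/s:
zero (1 + j1·0.004) = 1 + j0.004 → |·| ≈ 1, ∠ ≈ 0.23°
pole (1 + j1·1) = 1 + j1 → |·| ≈ 1.4142, ∠ ≈ 45.00°
pole (1 + j1·0.05) = 1 + j0.05 → |·| ≈ 1.0012, ∠ ≈ 2.86°
pole (1 + j1·0.001) = 1 + j0.001 → |·| ≈ 1, ∠ ≈ 0.06°
|G| = 0.025 · 1 / (1.4142 · 1.0012 · 1) ≈ 0.017657
Gain = 20 log₁₀(0.017657) ≈ -35.06 dB
∠G = (0.23°) − (45.00° + 2.86° + 0.06°) = -47.69°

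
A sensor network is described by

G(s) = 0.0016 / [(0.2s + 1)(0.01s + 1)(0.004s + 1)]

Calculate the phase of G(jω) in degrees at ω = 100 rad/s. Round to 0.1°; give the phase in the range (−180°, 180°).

At ω = 100 rad/s:
pole (1 + j100·0.2) = 1 + j20 → |·| ≈ 20.025, ∠ ≈ 87.14°
pole (1 + j100·0.01) = 1 + j1 → |·| ≈ 1.4142, ∠ ≈ 45.00°
pole (1 + j100·0.004) = 1 + j0.4 → |·| ≈ 1.077, ∠ ≈ 21.80°
∠G = (0°) − (87.14° + 45.00° + 21.80°) = -153.94°

-153.9°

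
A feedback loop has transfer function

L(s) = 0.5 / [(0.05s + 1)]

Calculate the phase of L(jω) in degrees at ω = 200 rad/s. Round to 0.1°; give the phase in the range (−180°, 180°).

-84.3°

At ω = 200 rad/s:
pole (1 + j200·0.05) = 1 + j10 → |·| ≈ 10.05, ∠ ≈ 84.29°
∠L = (0°) − (84.29°) = -84.29°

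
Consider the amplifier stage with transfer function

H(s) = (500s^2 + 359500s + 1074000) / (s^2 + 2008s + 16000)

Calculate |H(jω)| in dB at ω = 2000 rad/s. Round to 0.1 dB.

Substitute s = j2000:
Numerator: 500(j2000)^2 + 359500(j2000) + 1074000 = -1998926000 + j719000000
Denominator: (j2000)^2 + 2008(j2000) + 16000 = -3984000 + j4016000
|N| = √(1998926000² + 719000000²) ≈ 2.1243e+09, ∠N ≈ 160.22°
|D| = √(3984000² + 4016000²) ≈ 5.6569e+06, ∠D ≈ 134.77°
|H| = 2.1243e+09 / 5.6569e+06 ≈ 375.52
Gain = 20 log₁₀(375.52) ≈ 51.49 dB

51.5 dB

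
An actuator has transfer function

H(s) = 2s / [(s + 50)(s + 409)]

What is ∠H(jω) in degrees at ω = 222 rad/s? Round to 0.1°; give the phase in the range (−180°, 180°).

At s = jω = j222:
zero at origin: s = j222 → |·| = 222, ∠ = 90.00°
pole (s+50): 50 + j222 → |·| = √(50²+222²) = √51784 ≈ 227.56, ∠ = arctan(222/50) ≈ 77.31°
pole (s+409): 409 + j222 → |·| = √(409²+222²) = √216565 ≈ 465.37, ∠ = arctan(222/409) ≈ 28.49°
∠H = 90.00° − 105.80° = -15.80°

-15.8°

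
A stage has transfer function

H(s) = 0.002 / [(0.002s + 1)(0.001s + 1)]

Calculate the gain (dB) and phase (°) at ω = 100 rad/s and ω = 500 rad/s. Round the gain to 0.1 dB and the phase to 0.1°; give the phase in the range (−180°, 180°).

ω = 100: -54.2 dB, -17.0°; ω = 500: -58.0 dB, -71.6°

At ω = 100 rad/s:
pole (1 + j100·0.002) = 1 + j0.2 → |·| ≈ 1.0198, ∠ ≈ 11.31°
pole (1 + j100·0.001) = 1 + j0.1 → |·| ≈ 1.005, ∠ ≈ 5.71°
|H| = 0.002 · 1 / (1.0198 · 1.005) ≈ 0.0019514
Gain = 20 log₁₀(0.0019514) ≈ -54.19 dB
∠H = (0°) − (11.31° + 5.71°) = -17.02°

At ω = 500 rad/s:
pole (1 + j500·0.002) = 1 + j1 → |·| ≈ 1.4142, ∠ ≈ 45.00°
pole (1 + j500·0.001) = 1 + j0.5 → |·| ≈ 1.118, ∠ ≈ 26.57°
|H| = 0.002 · 1 / (1.4142 · 1.118) ≈ 0.001265
Gain = 20 log₁₀(0.001265) ≈ -57.96 dB
∠H = (0°) − (45.00° + 26.57°) = -71.57°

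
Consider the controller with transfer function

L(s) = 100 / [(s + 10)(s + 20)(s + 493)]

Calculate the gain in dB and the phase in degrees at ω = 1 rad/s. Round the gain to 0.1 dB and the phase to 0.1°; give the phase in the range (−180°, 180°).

-59.9 dB, -8.7°

At s = jω = j1:
pole (s+10): 10 + j1 → |·| = √(10²+1²) = √101 ≈ 10.05, ∠ = arctan(1/10) ≈ 5.71°
pole (s+20): 20 + j1 → |·| = √(20²+1²) = √401 ≈ 20.025, ∠ = arctan(1/20) ≈ 2.86°
pole (s+493): 493 + j1 → |·| = √(493²+1²) = √243050 ≈ 493, ∠ = arctan(1/493) ≈ 0.12°
|L| = 100 / 99217 ≈ 0.0010079
Gain = 20 log₁₀(0.0010079) ≈ -59.93 dB
∠L = 0.00° − 8.69° = -8.69°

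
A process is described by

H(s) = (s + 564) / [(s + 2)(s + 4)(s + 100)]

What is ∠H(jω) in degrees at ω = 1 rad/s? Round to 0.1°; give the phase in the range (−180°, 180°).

-41.1°

At s = jω = j1:
zero (s+564): 564 + j1 → |·| = √(564²+1²) = √318097 ≈ 564, ∠ = arctan(1/564) ≈ 0.10°
pole (s+2): 2 + j1 → |·| = √(2²+1²) = √5 ≈ 2.2361, ∠ = arctan(1/2) ≈ 26.57°
pole (s+4): 4 + j1 → |·| = √(4²+1²) = √17 ≈ 4.1231, ∠ = arctan(1/4) ≈ 14.04°
pole (s+100): 100 + j1 → |·| = √(100²+1²) = √10001 ≈ 100, ∠ = arctan(1/100) ≈ 0.57°
∠H = 0.10° − 41.18° = -41.08°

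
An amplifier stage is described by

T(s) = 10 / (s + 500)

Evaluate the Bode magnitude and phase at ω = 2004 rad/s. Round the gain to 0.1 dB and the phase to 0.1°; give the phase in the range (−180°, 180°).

-46.3 dB, -76.0°

At s = jω = j2004:
pole (s+500): 500 + j2004 → |·| = √(500²+2004²) = √4266016 ≈ 2065.4, ∠ = arctan(2004/500) ≈ 75.99°
|T| = 10 / 2065.4 ≈ 0.0048417
Gain = 20 log₁₀(0.0048417) ≈ -46.30 dB
∠T = 0.00° − 75.99° = -75.99°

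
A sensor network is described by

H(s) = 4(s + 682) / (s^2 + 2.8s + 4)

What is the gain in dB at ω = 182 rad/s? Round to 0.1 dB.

At s = jω = j182:
zero (s+682): 682 + j182 → |·| = √(682²+182²) = √498248 ≈ 705.87, ∠ = arctan(182/682) ≈ 14.94°
quadratic: (j182)² + 2.8·j182 + 4 = -33120 + j509.6 → |·| ≈ 33124, ∠ ≈ 179.12°
|H| = 4 · 705.87 / 33124 ≈ 0.08524
Gain = 20 log₁₀(0.08524) ≈ -21.39 dB

-21.4 dB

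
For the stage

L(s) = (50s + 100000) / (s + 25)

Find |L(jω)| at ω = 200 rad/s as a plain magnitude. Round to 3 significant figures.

Substitute s = j200:
Numerator: 50(j200) + 100000 = 100000 + j10000
Denominator: (j200) + 25 = 25 + j200
|N| = √(100000² + 10000²) ≈ 1.005e+05, ∠N ≈ 5.71°
|D| = √(25² + 200²) ≈ 201.56, ∠D ≈ 82.87°
|L| = 1.005e+05 / 201.56 ≈ 498.61

499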